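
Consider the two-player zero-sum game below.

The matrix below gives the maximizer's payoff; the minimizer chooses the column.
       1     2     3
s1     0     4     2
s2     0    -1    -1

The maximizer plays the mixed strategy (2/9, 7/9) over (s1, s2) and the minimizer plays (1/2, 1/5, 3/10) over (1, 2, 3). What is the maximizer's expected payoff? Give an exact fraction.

Against (1/2, 1/5, 3/10), each row's expected payoff is s1: 7/5; s2: -1/2.
Taking the (2/9, 7/9)-weighted average: (2/9)·(7/5) + (7/9)·(-1/2) = -7/90.

-7/90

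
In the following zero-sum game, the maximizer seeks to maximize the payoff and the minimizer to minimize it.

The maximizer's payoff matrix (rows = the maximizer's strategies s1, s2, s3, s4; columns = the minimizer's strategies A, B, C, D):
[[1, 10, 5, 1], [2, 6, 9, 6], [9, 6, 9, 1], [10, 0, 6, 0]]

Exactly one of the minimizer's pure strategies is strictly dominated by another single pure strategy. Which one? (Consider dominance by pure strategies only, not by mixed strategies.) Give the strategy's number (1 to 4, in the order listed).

3

The minimizer prefers columns that give the maximizer less. Compare C with D: 1 < 5, 6 < 9, 1 < 9, 0 < 6.
So D strictly dominates C for the minimizer; C is strictly dominated.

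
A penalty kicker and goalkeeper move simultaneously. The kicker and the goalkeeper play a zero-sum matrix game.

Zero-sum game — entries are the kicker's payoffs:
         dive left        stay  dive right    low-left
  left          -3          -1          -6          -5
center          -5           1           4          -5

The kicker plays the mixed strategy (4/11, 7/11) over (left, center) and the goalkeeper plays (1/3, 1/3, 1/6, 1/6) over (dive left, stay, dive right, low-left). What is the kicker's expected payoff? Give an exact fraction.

-139/66

Against (1/3, 1/3, 1/6, 1/6), each row's expected payoff is left: -19/6; center: -3/2.
Taking the (4/11, 7/11)-weighted average: (4/11)·(-19/6) + (7/11)·(-3/2) = -139/66.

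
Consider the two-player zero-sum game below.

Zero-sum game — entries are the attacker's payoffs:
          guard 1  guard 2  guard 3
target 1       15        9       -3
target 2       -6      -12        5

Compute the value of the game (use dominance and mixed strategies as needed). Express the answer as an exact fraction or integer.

9/29

Column guard 1 is strictly dominated by guard 2 for the defender (it gives the attacker more in every row).
The remaining 2×2 game on (target 1, target 2) × (guard 2, guard 3) has no saddle point. Let the attacker play target 1 with probability p; indifference gives 9p − 12(1−p) = −3p + 5(1−p), so p = 17/29.
Similarly the defender's optimal q on guard 2 is 8/29, and the value is 9·(8/29) + (-3)·(21/29) = 9/29.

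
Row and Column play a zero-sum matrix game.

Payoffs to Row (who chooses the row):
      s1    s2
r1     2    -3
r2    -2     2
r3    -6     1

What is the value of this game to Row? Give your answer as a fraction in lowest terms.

Row r3 is strictly dominated by row r2, so Row never plays it.
The remaining 2×2 game on (r1, r2) × (s1, s2) has no saddle point. Let Row play r1 with probability p; indifference gives 2p − 2(1−p) = −3p + 2(1−p), so p = 4/9.
Similarly Column's optimal q on s1 is 5/9, and the value is 2·(5/9) + (-3)·(4/9) = -2/9.

-2/9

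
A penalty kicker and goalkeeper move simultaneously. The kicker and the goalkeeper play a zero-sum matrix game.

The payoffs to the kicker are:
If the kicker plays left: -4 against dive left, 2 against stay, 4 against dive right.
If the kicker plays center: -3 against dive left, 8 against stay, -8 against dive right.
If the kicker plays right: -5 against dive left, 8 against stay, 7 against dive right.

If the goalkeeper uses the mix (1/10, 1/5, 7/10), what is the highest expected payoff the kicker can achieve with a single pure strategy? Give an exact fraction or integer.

left: (-4)·(1/10) + (2)·(1/5) + (4)·(7/10) = 14/5.
center: (-3)·(1/10) + (8)·(1/5) + (-8)·(7/10) = -43/10.
right: (-5)·(1/10) + (8)·(1/5) + (7)·(7/10) = 6.
The best pure response is right with expected payoff 6.

6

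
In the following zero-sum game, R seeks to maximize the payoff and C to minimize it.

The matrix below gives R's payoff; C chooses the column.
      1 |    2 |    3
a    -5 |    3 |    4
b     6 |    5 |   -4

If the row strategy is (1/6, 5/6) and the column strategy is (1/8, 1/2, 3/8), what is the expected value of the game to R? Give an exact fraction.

89/48

Against (1/8, 1/2, 3/8), each row's expected payoff is a: 19/8; b: 7/4.
Taking the (1/6, 5/6)-weighted average: (1/6)·(19/8) + (5/6)·(7/4) = 89/48.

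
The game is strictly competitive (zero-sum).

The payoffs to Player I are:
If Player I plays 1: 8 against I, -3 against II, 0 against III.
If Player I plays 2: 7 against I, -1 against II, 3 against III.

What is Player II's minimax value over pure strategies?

-1

The worst case (largest entry) in each column is I: 8, II: -1, III: 3.
The best (smallest) of these is -1.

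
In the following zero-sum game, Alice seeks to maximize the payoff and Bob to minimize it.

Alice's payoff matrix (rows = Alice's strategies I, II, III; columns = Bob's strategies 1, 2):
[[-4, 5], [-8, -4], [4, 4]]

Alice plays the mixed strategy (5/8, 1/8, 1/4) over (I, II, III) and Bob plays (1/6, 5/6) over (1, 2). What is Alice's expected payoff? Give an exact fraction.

125/48

Against (1/6, 5/6), each row's expected payoff is I: 7/2; II: -14/3; III: 4.
Taking the (5/8, 1/8, 1/4)-weighted average: (5/8)·(7/2) + (1/8)·(-14/3) + (1/4)·(4) = 125/48.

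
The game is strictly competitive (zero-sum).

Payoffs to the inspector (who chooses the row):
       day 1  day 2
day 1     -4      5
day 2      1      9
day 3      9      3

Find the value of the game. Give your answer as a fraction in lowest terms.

Row day 1 is strictly dominated by row day 2, so the inspector never plays it.
The remaining 2×2 game on (day 2, day 3) × (day 1, day 2) has no saddle point. Let the inspector play day 2 with probability p; indifference gives p + 9(1−p) = 9p + 3(1−p), so p = 3/7.
Similarly the inspectee's optimal q on day 1 is 3/7, and the value is 1·(3/7) + (9)·(4/7) = 39/7.

39/7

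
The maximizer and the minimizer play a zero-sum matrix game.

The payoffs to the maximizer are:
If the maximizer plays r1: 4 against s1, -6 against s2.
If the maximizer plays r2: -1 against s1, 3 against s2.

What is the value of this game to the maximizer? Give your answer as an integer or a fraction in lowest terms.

3/7

Row minima are -6 and -1, so the maximizer's maximin is -1; column maxima are 4 and 3, so the minimizer's minimax is 3. These differ, so the equilibrium is in mixed strategies.
Let the maximizer play r1 with probability p. The minimizer is indifferent when 4p − (1−p) = −6p + 3(1−p), giving p = 2/7.
Let the minimizer play s1 with probability q. The maximizer is indifferent when 4q − 6(1−q) = −q + 3(1−q), giving q = 9/14.
The value is 4·(9/14) + (-6)·(5/14) = 3/7.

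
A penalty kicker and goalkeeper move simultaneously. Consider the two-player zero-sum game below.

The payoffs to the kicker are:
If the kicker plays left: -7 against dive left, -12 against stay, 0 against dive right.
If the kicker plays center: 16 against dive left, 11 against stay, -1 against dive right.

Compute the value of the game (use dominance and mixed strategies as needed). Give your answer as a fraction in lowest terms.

-1/2

Column dive left is strictly dominated by stay for the goalkeeper (it gives the kicker more in every row).
The remaining 2×2 game on (left, center) × (stay, dive right) has no saddle point. Let the kicker play left with probability p; indifference gives −12p + 11(1−p) = −(1−p), so p = 1/2.
Similarly the goalkeeper's optimal q on stay is 1/24, and the value is -12·(1/24) + (0)·(23/24) = -1/2.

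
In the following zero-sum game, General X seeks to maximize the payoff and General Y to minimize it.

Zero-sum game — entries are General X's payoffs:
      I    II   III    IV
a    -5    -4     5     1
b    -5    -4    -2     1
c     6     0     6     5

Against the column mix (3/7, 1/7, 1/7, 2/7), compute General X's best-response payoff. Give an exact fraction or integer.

a: (-5)·(3/7) + (-4)·(1/7) + (5)·(1/7) + (1)·(2/7) = -12/7.
b: (-5)·(3/7) + (-4)·(1/7) + (-2)·(1/7) + (1)·(2/7) = -19/7.
c: (6)·(3/7) + (0)·(1/7) + (6)·(1/7) + (5)·(2/7) = 34/7.
The best pure response is c with expected payoff 34/7.

34/7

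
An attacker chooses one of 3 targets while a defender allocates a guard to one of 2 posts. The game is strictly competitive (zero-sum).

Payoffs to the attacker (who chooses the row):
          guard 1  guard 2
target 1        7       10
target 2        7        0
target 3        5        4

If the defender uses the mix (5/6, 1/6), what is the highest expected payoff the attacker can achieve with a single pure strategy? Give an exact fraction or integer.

target 1: (7)·(5/6) + (10)·(1/6) = 15/2.
target 2: (7)·(5/6) + (0)·(1/6) = 35/6.
target 3: (5)·(5/6) + (4)·(1/6) = 29/6.
The best pure response is target 1 with expected payoff 15/2.

15/2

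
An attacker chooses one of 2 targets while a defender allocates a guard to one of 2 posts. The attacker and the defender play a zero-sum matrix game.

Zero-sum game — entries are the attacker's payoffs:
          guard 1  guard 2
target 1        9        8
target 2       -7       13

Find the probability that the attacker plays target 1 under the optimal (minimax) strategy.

Row minima are 8 and -7, so the attacker's maximin is 8; column maxima are 9 and 13, so the defender's minimax is 9. These differ, so the equilibrium is in mixed strategies.
Let the attacker play target 1 with probability p. The defender is indifferent when 9p − 7(1−p) = 8p + 13(1−p), giving p = 20/21.

20/21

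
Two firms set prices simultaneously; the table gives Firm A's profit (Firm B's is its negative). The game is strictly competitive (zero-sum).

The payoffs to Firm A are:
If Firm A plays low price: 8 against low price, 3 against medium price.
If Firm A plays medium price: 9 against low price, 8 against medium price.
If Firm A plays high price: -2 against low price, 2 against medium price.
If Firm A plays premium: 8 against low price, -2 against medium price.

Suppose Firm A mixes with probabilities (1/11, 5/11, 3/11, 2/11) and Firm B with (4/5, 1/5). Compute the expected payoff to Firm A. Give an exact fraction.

27/5

Against (4/5, 1/5), each row's expected payoff is low price: 7; medium price: 44/5; high price: -6/5; premium: 6.
Taking the (1/11, 5/11, 3/11, 2/11)-weighted average: (1/11)·(7) + (5/11)·(44/5) + (3/11)·(-6/5) + (2/11)·(6) = 27/5.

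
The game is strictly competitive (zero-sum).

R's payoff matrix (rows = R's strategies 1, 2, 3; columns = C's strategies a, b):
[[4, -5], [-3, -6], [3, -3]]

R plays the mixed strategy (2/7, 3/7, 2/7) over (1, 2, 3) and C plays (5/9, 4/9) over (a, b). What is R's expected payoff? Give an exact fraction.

-37/21

Against (5/9, 4/9), each row's expected payoff is 1: 0; 2: -13/3; 3: 1/3.
Taking the (2/7, 3/7, 2/7)-weighted average: (2/7)·(0) + (3/7)·(-13/3) + (2/7)·(1/3) = -37/21.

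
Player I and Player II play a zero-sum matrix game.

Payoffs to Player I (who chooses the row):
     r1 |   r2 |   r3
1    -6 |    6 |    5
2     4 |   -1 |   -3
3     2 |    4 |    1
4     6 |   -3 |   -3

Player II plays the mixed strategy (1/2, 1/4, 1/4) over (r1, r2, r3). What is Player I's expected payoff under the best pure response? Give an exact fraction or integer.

9/4

1: (-6)·(1/2) + (6)·(1/4) + (5)·(1/4) = -1/4.
2: (4)·(1/2) + (-1)·(1/4) + (-3)·(1/4) = 1.
3: (2)·(1/2) + (4)·(1/4) + (1)·(1/4) = 9/4.
4: (6)·(1/2) + (-3)·(1/4) + (-3)·(1/4) = 3/2.
The best pure response is 3 with expected payoff 9/4.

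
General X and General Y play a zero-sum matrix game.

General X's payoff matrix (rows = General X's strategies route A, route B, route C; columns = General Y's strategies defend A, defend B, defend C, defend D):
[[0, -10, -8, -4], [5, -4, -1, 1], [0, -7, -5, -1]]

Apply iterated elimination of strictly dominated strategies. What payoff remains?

Column defend C is strictly dominated by defend B for General Y (-10<-8, -4<-1, -7<-5); eliminate defend C.
Row route C is strictly dominated by row route B (5>0, -4>-7, 1>-1); eliminate route C.
Column defend D is strictly dominated by defend B for General Y (-10<-4, -4<1); eliminate defend D.
Row route A is strictly dominated by row route B (5>0, -4>-10); eliminate route A.
Column defend A is strictly dominated by defend B for General Y (-4<5); eliminate defend A.
Only (route B, defend B) remains, with payoff -4.

-4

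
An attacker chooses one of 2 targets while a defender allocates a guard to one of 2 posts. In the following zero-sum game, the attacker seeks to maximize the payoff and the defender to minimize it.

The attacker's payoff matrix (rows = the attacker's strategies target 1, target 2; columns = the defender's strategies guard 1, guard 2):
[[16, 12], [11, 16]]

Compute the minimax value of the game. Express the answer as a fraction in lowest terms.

Row minima are 12 and 11, so the attacker's maximin is 12; column maxima are 16 and 16, so the defender's minimax is 16. These differ, so the equilibrium is in mixed strategies.
Let the attacker play target 1 with probability p. The defender is indifferent when 16p + 11(1−p) = 12p + 16(1−p), giving p = 5/9.
Let the defender play guard 1 with probability q. The attacker is indifferent when 16q + 12(1−q) = 11q + 16(1−q), giving q = 4/9.
The value is 16·(4/9) + (12)·(5/9) = 124/9.

124/9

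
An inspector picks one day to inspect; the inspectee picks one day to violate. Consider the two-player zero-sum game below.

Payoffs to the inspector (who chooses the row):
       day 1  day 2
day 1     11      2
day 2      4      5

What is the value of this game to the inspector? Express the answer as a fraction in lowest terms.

Row minima are 2 and 4, so the inspector's maximin is 4; column maxima are 11 and 5, so the inspectee's minimax is 5. These differ, so the equilibrium is in mixed strategies.
Let the inspector play day 1 with probability p. The inspectee is indifferent when 11p + 4(1−p) = 2p + 5(1−p), giving p = 1/10.
Let the inspectee play day 1 with probability q. The inspector is indifferent when 11q + 2(1−q) = 4q + 5(1−q), giving q = 3/10.
The value is 11·(3/10) + (2)·(7/10) = 47/10.

47/10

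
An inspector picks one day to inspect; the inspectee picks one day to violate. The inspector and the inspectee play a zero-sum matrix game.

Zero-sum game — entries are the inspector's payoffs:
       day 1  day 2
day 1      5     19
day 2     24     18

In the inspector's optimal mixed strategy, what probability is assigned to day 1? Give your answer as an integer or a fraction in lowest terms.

3/10

Row minima are 5 and 18, so the inspector's maximin is 18; column maxima are 24 and 19, so the inspectee's minimax is 19. These differ, so the equilibrium is in mixed strategies.
Let the inspector play day 1 with probability p. The inspectee is indifferent when 5p + 24(1−p) = 19p + 18(1−p), giving p = 3/10.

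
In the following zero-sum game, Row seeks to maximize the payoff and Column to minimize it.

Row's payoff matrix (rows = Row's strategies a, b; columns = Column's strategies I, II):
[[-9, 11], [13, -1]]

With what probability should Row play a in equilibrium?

Row minima are -9 and -1, so Row's maximin is -1; column maxima are 13 and 11, so Column's minimax is 11. These differ, so the equilibrium is in mixed strategies.
Let Row play a with probability p. Column is indifferent when −9p + 13(1−p) = 11p − (1−p), giving p = 7/17.

7/17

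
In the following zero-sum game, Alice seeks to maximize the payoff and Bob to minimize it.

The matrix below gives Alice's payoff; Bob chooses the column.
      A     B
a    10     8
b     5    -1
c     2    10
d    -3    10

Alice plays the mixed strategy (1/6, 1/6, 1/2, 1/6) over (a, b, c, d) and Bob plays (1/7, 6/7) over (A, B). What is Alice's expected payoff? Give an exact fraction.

Against (1/7, 6/7), each row's expected payoff is a: 58/7; b: -1/7; c: 62/7; d: 57/7.
Taking the (1/6, 1/6, 1/2, 1/6)-weighted average: (1/6)·(58/7) + (1/6)·(-1/7) + (1/2)·(62/7) + (1/6)·(57/7) = 50/7.

50/7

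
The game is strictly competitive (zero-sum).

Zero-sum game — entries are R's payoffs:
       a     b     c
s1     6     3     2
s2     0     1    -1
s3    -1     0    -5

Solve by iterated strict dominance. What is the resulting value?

2

Column b is strictly dominated by c for C (2<3, -1<1, -5<0); eliminate b.
Column a is strictly dominated by c for C (2<6, -1<0, -5<-1); eliminate a.
Row s2 is strictly dominated by row s1 (2>-1); eliminate s2.
Row s3 is strictly dominated by row s1 (2>-5); eliminate s3.
Only (s1, c) remains, with payoff 2.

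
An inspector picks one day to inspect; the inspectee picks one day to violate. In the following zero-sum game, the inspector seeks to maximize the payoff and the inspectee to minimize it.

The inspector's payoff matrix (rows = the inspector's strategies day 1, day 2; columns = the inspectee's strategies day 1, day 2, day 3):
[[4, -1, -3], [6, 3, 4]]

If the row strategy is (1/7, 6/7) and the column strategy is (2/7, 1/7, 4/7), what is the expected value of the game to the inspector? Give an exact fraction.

181/49

Against (2/7, 1/7, 4/7), each row's expected payoff is day 1: -5/7; day 2: 31/7.
Taking the (1/7, 6/7)-weighted average: (1/7)·(-5/7) + (6/7)·(31/7) = 181/49.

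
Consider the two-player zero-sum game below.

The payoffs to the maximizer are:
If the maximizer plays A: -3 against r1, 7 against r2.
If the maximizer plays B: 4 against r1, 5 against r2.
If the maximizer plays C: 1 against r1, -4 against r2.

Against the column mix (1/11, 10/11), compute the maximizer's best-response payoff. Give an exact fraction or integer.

A: (-3)·(1/11) + (7)·(10/11) = 67/11.
B: (4)·(1/11) + (5)·(10/11) = 54/11.
C: (1)·(1/11) + (-4)·(10/11) = -39/11.
The best pure response is A with expected payoff 67/11.

67/11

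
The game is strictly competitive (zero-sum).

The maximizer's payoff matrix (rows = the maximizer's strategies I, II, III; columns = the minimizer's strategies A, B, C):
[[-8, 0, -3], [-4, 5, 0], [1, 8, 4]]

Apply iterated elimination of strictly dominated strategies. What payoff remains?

1

Column C is strictly dominated by A for the minimizer (-8<-3, -4<0, 1<4); eliminate C.
Row II is strictly dominated by row III (1>-4, 8>5); eliminate II.
Row I is strictly dominated by row III (1>-8, 8>0); eliminate I.
Column B is strictly dominated by A for the minimizer (1<8); eliminate B.
Only (III, A) remains, with payoff 1.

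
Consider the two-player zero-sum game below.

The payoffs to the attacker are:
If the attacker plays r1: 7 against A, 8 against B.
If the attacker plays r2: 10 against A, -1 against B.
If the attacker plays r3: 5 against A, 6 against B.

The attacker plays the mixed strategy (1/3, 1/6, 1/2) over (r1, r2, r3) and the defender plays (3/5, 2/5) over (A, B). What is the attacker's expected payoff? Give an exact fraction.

Against (3/5, 2/5), each row's expected payoff is r1: 37/5; r2: 28/5; r3: 27/5.
Taking the (1/3, 1/6, 1/2)-weighted average: (1/3)·(37/5) + (1/6)·(28/5) + (1/2)·(27/5) = 61/10.

61/10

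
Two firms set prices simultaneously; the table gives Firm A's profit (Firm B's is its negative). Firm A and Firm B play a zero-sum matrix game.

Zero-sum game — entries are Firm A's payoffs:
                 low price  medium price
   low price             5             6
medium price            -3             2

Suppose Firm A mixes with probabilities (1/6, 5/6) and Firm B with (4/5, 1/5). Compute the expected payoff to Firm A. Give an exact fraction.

Against (4/5, 1/5), each row's expected payoff is low price: 26/5; medium price: -2.
Taking the (1/6, 5/6)-weighted average: (1/6)·(26/5) + (5/6)·(-2) = -4/5.

-4/5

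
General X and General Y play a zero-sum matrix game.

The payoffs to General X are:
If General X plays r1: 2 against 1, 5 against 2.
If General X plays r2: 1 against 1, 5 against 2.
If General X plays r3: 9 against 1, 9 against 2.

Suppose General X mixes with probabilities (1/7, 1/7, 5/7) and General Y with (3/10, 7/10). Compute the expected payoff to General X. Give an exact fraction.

Against (3/10, 7/10), each row's expected payoff is r1: 41/10; r2: 19/5; r3: 9.
Taking the (1/7, 1/7, 5/7)-weighted average: (1/7)·(41/10) + (1/7)·(19/5) + (5/7)·(9) = 529/70.

529/70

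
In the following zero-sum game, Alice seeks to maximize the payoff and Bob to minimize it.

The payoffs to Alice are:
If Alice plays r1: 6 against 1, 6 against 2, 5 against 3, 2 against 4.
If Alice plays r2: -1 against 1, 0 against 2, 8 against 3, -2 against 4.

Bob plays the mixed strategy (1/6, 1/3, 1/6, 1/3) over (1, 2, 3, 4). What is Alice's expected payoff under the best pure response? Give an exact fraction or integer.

9/2

r1: (6)·(1/6) + (6)·(1/3) + (5)·(1/6) + (2)·(1/3) = 9/2.
r2: (-1)·(1/6) + (0)·(1/3) + (8)·(1/6) + (-2)·(1/3) = 1/2.
The best pure response is r1 with expected payoff 9/2.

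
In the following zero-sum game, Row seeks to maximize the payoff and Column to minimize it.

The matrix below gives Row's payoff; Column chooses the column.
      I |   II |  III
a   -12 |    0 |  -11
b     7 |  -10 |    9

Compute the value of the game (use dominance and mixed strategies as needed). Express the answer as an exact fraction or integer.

Column III is strictly dominated by I for Column (it gives Row more in every row).
The remaining 2×2 game on (a, b) × (I, II) has no saddle point. Let Row play a with probability p; indifference gives −12p + 7(1−p) = −10(1−p), so p = 17/29.
Similarly Column's optimal q on I is 10/29, and the value is -12·(10/29) + (0)·(19/29) = -120/29.

-120/29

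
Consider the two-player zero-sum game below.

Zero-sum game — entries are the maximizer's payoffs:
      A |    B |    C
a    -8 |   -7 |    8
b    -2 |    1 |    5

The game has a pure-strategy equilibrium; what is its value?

Row minima: -8, -2 → the maximizer's maximin is -2.
Column maxima: -2, 1, 8 → the minimizer's minimax is -2.
They coincide at (b, A), so the value is -2.

-2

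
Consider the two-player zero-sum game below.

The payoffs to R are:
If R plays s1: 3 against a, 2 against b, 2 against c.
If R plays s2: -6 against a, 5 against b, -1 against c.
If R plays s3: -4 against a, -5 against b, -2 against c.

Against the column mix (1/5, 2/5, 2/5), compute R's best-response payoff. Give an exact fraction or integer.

11/5

s1: (3)·(1/5) + (2)·(2/5) + (2)·(2/5) = 11/5.
s2: (-6)·(1/5) + (5)·(2/5) + (-1)·(2/5) = 2/5.
s3: (-4)·(1/5) + (-5)·(2/5) + (-2)·(2/5) = -18/5.
The best pure response is s1 with expected payoff 11/5.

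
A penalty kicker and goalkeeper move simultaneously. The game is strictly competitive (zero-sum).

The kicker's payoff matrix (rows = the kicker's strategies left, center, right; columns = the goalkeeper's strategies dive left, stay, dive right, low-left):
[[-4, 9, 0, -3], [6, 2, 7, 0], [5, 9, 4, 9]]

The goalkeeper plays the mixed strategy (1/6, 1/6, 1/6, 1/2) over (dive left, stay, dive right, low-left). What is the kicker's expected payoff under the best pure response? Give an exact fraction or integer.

left: (-4)·(1/6) + (9)·(1/6) + (0)·(1/6) + (-3)·(1/2) = -2/3.
center: (6)·(1/6) + (2)·(1/6) + (7)·(1/6) + (0)·(1/2) = 5/2.
right: (5)·(1/6) + (9)·(1/6) + (4)·(1/6) + (9)·(1/2) = 15/2.
The best pure response is right with expected payoff 15/2.

15/2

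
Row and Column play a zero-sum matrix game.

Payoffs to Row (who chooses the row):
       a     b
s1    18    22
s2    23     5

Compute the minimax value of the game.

Row minima are 18 and 5, so Row's maximin is 18; column maxima are 23 and 22, so Column's minimax is 22. These differ, so the equilibrium is in mixed strategies.
Let Row play s1 with probability p. Column is indifferent when 18p + 23(1−p) = 22p + 5(1−p), giving p = 9/11.
Let Column play a with probability q. Row is indifferent when 18q + 22(1−q) = 23q + 5(1−q), giving q = 17/22.
The value is 18·(17/22) + (22)·(5/22) = 208/11.

208/11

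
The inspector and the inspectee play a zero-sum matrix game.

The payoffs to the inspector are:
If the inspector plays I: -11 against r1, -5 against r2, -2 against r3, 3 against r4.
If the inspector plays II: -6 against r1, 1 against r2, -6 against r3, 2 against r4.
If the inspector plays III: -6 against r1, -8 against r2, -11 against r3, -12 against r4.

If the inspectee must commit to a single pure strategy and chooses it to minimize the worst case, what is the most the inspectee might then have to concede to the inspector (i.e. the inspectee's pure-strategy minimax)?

-6

The worst case (largest entry) in each column is r1: -6, r2: 1, r3: -2, r4: 3.
The best (smallest) of these is -6.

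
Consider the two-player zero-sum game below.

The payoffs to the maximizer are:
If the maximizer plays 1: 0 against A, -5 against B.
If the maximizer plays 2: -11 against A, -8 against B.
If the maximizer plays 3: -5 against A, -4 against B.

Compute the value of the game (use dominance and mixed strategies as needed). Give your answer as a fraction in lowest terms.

Row 2 is strictly dominated by row 3, so the maximizer never plays it.
The remaining 2×2 game on (1, 3) × (A, B) has no saddle point. Let the maximizer play 1 with probability p; indifference gives −5(1−p) = −5p − 4(1−p), so p = 1/6.
Similarly the minimizer's optimal q on A is 1/6, and the value is 0·(1/6) + (-5)·(5/6) = -25/6.

-25/6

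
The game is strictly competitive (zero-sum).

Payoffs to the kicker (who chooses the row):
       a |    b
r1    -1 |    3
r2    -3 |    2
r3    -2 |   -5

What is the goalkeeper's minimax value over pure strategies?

-1

The worst case (largest entry) in each column is a: -1, b: 3.
The best (smallest) of these is -1.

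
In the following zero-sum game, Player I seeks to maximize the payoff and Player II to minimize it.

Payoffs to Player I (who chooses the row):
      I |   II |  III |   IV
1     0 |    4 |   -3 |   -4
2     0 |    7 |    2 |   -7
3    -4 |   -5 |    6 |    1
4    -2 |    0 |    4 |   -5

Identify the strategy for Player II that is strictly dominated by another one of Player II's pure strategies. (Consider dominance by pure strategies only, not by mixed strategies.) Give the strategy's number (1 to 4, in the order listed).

Player II prefers columns that give Player I less. Compare III with IV: -4 < -3, -7 < 2, 1 < 6, -5 < 4.
So IV strictly dominates III for Player II; III is strictly dominated.

3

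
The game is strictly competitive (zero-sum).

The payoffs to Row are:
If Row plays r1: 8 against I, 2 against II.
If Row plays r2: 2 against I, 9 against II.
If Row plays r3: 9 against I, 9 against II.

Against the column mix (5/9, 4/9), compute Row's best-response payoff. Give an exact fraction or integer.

9

r1: (8)·(5/9) + (2)·(4/9) = 16/3.
r2: (2)·(5/9) + (9)·(4/9) = 46/9.
r3: (9)·(5/9) + (9)·(4/9) = 9.
The best pure response is r3 with expected payoff 9.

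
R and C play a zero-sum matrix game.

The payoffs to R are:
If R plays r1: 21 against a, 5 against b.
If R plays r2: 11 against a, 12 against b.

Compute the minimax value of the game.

Row minima are 5 and 11, so R's maximin is 11; column maxima are 21 and 12, so C's minimax is 12. These differ, so the equilibrium is in mixed strategies.
Let R play r1 with probability p. C is indifferent when 21p + 11(1−p) = 5p + 12(1−p), giving p = 1/17.
Let C play a with probability q. R is indifferent when 21q + 5(1−q) = 11q + 12(1−q), giving q = 7/17.
The value is 21·(7/17) + (5)·(10/17) = 197/17.

197/17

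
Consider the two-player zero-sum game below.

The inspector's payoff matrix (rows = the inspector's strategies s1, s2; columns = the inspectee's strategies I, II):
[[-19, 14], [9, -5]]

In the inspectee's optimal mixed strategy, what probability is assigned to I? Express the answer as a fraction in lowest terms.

19/47

Row minima are -19 and -5, so the inspector's maximin is -5; column maxima are 9 and 14, so the inspectee's minimax is 9. These differ, so the equilibrium is in mixed strategies.
Let the inspectee play I with probability q. The inspector is indifferent when −19q + 14(1−q) = 9q − 5(1−q), giving q = 19/47.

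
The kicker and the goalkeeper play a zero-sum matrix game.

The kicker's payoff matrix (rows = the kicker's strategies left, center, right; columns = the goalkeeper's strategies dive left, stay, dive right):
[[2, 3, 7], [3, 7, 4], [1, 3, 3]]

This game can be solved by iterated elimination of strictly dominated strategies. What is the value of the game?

Column dive right is strictly dominated by dive left for the goalkeeper (2<7, 3<4, 1<3); eliminate dive right.
Column stay is strictly dominated by dive left for the goalkeeper (2<3, 3<7, 1<3); eliminate stay.
Row right is strictly dominated by row left (2>1); eliminate right.
Row left is strictly dominated by row center (3>2); eliminate left.
Only (center, dive left) remains, with payoff 3.

3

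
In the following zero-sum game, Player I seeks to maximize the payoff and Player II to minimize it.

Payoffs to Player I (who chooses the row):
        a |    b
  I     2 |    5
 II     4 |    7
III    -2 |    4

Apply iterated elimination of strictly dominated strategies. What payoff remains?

Column b is strictly dominated by a for Player II (2<5, 4<7, -2<4); eliminate b.
Row I is strictly dominated by row II (4>2); eliminate I.
Row III is strictly dominated by row II (4>-2); eliminate III.
Only (II, a) remains, with payoff 4.

4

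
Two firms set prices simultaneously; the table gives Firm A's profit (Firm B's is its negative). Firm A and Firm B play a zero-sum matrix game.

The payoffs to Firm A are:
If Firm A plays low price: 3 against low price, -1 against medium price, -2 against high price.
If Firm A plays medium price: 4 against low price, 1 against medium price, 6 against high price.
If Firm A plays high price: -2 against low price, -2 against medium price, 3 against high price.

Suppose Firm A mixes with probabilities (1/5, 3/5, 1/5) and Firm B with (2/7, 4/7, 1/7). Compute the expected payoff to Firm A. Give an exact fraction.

9/7

Against (2/7, 4/7, 1/7), each row's expected payoff is low price: 0; medium price: 18/7; high price: -9/7.
Taking the (1/5, 3/5, 1/5)-weighted average: (1/5)·(0) + (3/5)·(18/7) + (1/5)·(-9/7) = 9/7.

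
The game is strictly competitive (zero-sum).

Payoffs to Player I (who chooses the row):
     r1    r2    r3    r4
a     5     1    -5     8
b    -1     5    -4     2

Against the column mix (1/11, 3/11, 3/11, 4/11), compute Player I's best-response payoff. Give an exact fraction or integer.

a: (5)·(1/11) + (1)·(3/11) + (-5)·(3/11) + (8)·(4/11) = 25/11.
b: (-1)·(1/11) + (5)·(3/11) + (-4)·(3/11) + (2)·(4/11) = 10/11.
The best pure response is a with expected payoff 25/11.

25/11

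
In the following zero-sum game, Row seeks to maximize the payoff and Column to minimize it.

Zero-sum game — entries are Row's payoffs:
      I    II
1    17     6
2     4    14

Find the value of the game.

Row minima are 6 and 4, so Row's maximin is 6; column maxima are 17 and 14, so Column's minimax is 14. These differ, so the equilibrium is in mixed strategies.
Let Row play 1 with probability p. Column is indifferent when 17p + 4(1−p) = 6p + 14(1−p), giving p = 10/21.
Let Column play I with probability q. Row is indifferent when 17q + 6(1−q) = 4q + 14(1−q), giving q = 8/21.
The value is 17·(8/21) + (6)·(13/21) = 214/21.

214/21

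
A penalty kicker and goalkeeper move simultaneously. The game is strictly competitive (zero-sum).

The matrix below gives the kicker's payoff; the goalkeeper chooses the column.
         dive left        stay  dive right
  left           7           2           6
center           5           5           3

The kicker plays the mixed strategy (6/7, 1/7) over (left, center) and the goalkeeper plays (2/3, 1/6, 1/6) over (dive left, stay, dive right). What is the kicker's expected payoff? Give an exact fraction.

Against (2/3, 1/6, 1/6), each row's expected payoff is left: 6; center: 14/3.
Taking the (6/7, 1/7)-weighted average: (6/7)·(6) + (1/7)·(14/3) = 122/21.

122/21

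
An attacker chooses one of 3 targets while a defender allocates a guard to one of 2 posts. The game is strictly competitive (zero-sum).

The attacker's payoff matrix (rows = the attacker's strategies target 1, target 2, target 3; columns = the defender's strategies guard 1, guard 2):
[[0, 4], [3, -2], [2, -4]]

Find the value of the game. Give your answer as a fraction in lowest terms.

Row target 3 is strictly dominated by row target 2, so the attacker never plays it.
The remaining 2×2 game on (target 1, target 2) × (guard 1, guard 2) has no saddle point. Let the attacker play target 1 with probability p; indifference gives 3(1−p) = 4p − 2(1−p), so p = 5/9.
Similarly the defender's optimal q on guard 1 is 2/3, and the value is 0·(2/3) + (4)·(1/3) = 4/3.

4/3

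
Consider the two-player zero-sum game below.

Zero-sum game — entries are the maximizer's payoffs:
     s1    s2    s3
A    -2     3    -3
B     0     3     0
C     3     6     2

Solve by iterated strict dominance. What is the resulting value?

2

Column s2 is strictly dominated by s1 for the minimizer (-2<3, 0<3, 3<6); eliminate s2.
Row B is strictly dominated by row C (3>0, 2>0); eliminate B.
Column s1 is strictly dominated by s3 for the minimizer (-3<-2, 2<3); eliminate s1.
Row A is strictly dominated by row C (2>-3); eliminate A.
Only (C, s3) remains, with payoff 2.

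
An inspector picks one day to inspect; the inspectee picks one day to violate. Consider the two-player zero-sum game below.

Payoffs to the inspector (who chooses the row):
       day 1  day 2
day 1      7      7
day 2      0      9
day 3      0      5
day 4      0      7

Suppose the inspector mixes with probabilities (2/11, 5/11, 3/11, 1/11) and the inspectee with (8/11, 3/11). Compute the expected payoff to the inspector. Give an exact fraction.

355/121

Against (8/11, 3/11), each row's expected payoff is day 1: 7; day 2: 27/11; day 3: 15/11; day 4: 21/11.
Taking the (2/11, 5/11, 3/11, 1/11)-weighted average: (2/11)·(7) + (5/11)·(27/11) + (3/11)·(15/11) + (1/11)·(21/11) = 355/121.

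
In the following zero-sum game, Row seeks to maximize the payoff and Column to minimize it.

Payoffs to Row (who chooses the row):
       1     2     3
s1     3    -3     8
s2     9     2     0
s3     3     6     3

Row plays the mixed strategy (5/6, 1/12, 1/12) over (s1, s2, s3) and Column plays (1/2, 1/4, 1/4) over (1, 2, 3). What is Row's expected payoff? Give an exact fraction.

145/48

Against (1/2, 1/4, 1/4), each row's expected payoff is s1: 11/4; s2: 5; s3: 15/4.
Taking the (5/6, 1/12, 1/12)-weighted average: (5/6)·(11/4) + (1/12)·(5) + (1/12)·(15/4) = 145/48.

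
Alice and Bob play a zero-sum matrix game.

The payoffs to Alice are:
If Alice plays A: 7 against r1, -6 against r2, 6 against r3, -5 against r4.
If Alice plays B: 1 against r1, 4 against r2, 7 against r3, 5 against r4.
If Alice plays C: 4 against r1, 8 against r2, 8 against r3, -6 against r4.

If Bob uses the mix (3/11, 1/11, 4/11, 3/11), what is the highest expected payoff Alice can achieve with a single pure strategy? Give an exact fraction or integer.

50/11

A: (7)·(3/11) + (-6)·(1/11) + (6)·(4/11) + (-5)·(3/11) = 24/11.
B: (1)·(3/11) + (4)·(1/11) + (7)·(4/11) + (5)·(3/11) = 50/11.
C: (4)·(3/11) + (8)·(1/11) + (8)·(4/11) + (-6)·(3/11) = 34/11.
The best pure response is B with expected payoff 50/11.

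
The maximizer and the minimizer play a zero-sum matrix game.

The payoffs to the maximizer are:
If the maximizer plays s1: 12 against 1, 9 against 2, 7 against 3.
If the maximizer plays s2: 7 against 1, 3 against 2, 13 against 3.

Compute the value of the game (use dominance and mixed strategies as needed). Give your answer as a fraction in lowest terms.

8

Column 1 is strictly dominated by 2 for the minimizer (it gives the maximizer more in every row).
The remaining 2×2 game on (s1, s2) × (2, 3) has no saddle point. Let the maximizer play s1 with probability p; indifference gives 9p + 3(1−p) = 7p + 13(1−p), so p = 5/6.
Similarly the minimizer's optimal q on 2 is 1/2, and the value is 9·(1/2) + (7)·(1/2) = 8.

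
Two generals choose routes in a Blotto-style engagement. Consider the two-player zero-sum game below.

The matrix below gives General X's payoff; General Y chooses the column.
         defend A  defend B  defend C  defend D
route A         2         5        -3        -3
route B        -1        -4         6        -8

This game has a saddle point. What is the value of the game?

Row minima: -3, -8 → General X's maximin is -3.
Column maxima: 2, 5, 6, -3 → General Y's minimax is -3.
They coincide at (route A, defend D), so the value is -3.

-3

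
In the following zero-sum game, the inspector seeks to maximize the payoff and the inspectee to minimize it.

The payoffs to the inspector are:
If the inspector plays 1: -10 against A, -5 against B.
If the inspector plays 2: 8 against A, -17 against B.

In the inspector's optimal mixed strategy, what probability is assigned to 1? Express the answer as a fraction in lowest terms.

5/6

Row minima are -10 and -17, so the inspector's maximin is -10; column maxima are 8 and -5, so the inspectee's minimax is -5. These differ, so the equilibrium is in mixed strategies.
Let the inspector play 1 with probability p. The inspectee is indifferent when −10p + 8(1−p) = −5p − 17(1−p), giving p = 5/6.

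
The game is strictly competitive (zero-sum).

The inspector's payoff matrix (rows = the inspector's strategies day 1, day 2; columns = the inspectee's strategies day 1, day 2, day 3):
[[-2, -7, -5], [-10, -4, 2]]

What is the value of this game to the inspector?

Column day 3 is strictly dominated by day 2 for the inspectee (it gives the inspector more in every row).
The remaining 2×2 game on (day 1, day 2) × (day 1, day 2) has no saddle point. Let the inspector play day 1 with probability p; indifference gives −2p − 10(1−p) = −7p − 4(1−p), so p = 6/11.
Similarly the inspectee's optimal q on day 1 is 3/11, and the value is -2·(3/11) + (-7)·(8/11) = -62/11.

-62/11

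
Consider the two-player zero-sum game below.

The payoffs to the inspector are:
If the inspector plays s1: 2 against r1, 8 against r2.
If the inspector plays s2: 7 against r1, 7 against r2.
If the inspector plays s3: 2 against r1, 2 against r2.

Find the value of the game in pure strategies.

7

Row minima: 2, 7, 2 → the inspector's maximin is 7.
Column maxima: 7, 8 → the inspectee's minimax is 7.
They coincide at (s2, r1), so the value is 7.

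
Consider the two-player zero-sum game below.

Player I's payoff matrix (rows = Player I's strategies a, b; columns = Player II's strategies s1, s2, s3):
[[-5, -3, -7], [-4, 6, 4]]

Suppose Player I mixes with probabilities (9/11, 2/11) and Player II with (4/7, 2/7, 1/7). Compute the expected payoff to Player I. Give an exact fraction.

Against (4/7, 2/7, 1/7), each row's expected payoff is a: -33/7; b: 0.
Taking the (9/11, 2/11)-weighted average: (9/11)·(-33/7) + (2/11)·(0) = -27/7.

-27/7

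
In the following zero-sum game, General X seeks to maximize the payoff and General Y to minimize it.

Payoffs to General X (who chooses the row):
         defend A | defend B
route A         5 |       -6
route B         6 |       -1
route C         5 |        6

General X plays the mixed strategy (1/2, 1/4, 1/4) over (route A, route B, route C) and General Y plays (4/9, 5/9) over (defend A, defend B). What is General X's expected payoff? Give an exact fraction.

Against (4/9, 5/9), each row's expected payoff is route A: -10/9; route B: 19/9; route C: 50/9.
Taking the (1/2, 1/4, 1/4)-weighted average: (1/2)·(-10/9) + (1/4)·(19/9) + (1/4)·(50/9) = 49/36.

49/36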